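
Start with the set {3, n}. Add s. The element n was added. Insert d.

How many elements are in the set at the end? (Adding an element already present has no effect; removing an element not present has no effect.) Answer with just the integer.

Tracking the set through each operation:
Start: {3, n}
Event 1 (add s): added. Set: {3, n, s}
Event 2 (add n): already present, no change. Set: {3, n, s}
Event 3 (add d): added. Set: {3, d, n, s}

Final set: {3, d, n, s} (size 4)

Answer: 4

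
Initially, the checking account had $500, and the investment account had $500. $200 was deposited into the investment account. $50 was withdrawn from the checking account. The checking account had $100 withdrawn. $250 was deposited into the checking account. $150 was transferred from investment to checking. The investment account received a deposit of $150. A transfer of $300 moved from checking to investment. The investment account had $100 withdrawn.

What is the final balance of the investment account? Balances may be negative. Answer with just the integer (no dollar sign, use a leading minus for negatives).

Answer: 900

Derivation:
Tracking account balances step by step:
Start: checking=500, investment=500
Event 1 (deposit 200 to investment): investment: 500 + 200 = 700. Balances: checking=500, investment=700
Event 2 (withdraw 50 from checking): checking: 500 - 50 = 450. Balances: checking=450, investment=700
Event 3 (withdraw 100 from checking): checking: 450 - 100 = 350. Balances: checking=350, investment=700
Event 4 (deposit 250 to checking): checking: 350 + 250 = 600. Balances: checking=600, investment=700
Event 5 (transfer 150 investment -> checking): investment: 700 - 150 = 550, checking: 600 + 150 = 750. Balances: checking=750, investment=550
Event 6 (deposit 150 to investment): investment: 550 + 150 = 700. Balances: checking=750, investment=700
Event 7 (transfer 300 checking -> investment): checking: 750 - 300 = 450, investment: 700 + 300 = 1000. Balances: checking=450, investment=1000
Event 8 (withdraw 100 from investment): investment: 1000 - 100 = 900. Balances: checking=450, investment=900

Final balance of investment: 900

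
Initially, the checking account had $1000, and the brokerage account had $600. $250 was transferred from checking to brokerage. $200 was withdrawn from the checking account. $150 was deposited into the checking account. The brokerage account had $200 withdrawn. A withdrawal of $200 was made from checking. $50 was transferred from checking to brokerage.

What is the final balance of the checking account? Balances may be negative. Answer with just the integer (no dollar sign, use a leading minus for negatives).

Answer: 450

Derivation:
Tracking account balances step by step:
Start: checking=1000, brokerage=600
Event 1 (transfer 250 checking -> brokerage): checking: 1000 - 250 = 750, brokerage: 600 + 250 = 850. Balances: checking=750, brokerage=850
Event 2 (withdraw 200 from checking): checking: 750 - 200 = 550. Balances: checking=550, brokerage=850
Event 3 (deposit 150 to checking): checking: 550 + 150 = 700. Balances: checking=700, brokerage=850
Event 4 (withdraw 200 from brokerage): brokerage: 850 - 200 = 650. Balances: checking=700, brokerage=650
Event 5 (withdraw 200 from checking): checking: 700 - 200 = 500. Balances: checking=500, brokerage=650
Event 6 (transfer 50 checking -> brokerage): checking: 500 - 50 = 450, brokerage: 650 + 50 = 700. Balances: checking=450, brokerage=700

Final balance of checking: 450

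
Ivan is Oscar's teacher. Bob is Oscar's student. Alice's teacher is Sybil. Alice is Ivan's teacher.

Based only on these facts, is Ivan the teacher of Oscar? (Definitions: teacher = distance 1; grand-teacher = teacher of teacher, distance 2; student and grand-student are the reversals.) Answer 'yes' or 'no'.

Answer: yes

Derivation:
Reconstructing the teacher chain from the given facts:
  Sybil -> Alice -> Ivan -> Oscar -> Bob
(each arrow means 'teacher of the next')
Positions in the chain (0 = top):
  position of Sybil: 0
  position of Alice: 1
  position of Ivan: 2
  position of Oscar: 3
  position of Bob: 4

Ivan is at position 2, Oscar is at position 3; signed distance (j - i) = 1.
'teacher' requires j - i = 1. Actual distance is 1, so the relation HOLDS.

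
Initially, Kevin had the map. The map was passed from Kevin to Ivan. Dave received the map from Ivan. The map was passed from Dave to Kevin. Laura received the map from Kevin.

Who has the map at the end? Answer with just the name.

Answer: Laura

Derivation:
Tracking the map through each event:
Start: Kevin has the map.
After event 1: Ivan has the map.
After event 2: Dave has the map.
After event 3: Kevin has the map.
After event 4: Laura has the map.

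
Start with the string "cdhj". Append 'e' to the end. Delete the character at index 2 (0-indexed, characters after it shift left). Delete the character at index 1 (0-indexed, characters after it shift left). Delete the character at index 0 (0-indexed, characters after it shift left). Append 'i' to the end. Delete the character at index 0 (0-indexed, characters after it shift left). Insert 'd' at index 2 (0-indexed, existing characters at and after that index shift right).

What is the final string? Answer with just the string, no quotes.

Answer: eid

Derivation:
Applying each edit step by step:
Start: "cdhj"
Op 1 (append 'e'): "cdhj" -> "cdhje"
Op 2 (delete idx 2 = 'h'): "cdhje" -> "cdje"
Op 3 (delete idx 1 = 'd'): "cdje" -> "cje"
Op 4 (delete idx 0 = 'c'): "cje" -> "je"
Op 5 (append 'i'): "je" -> "jei"
Op 6 (delete idx 0 = 'j'): "jei" -> "ei"
Op 7 (insert 'd' at idx 2): "ei" -> "eid"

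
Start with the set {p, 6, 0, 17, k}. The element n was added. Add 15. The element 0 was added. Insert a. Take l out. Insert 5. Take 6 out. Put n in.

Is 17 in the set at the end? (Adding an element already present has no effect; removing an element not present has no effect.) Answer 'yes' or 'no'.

Tracking the set through each operation:
Start: {0, 17, 6, k, p}
Event 1 (add n): added. Set: {0, 17, 6, k, n, p}
Event 2 (add 15): added. Set: {0, 15, 17, 6, k, n, p}
Event 3 (add 0): already present, no change. Set: {0, 15, 17, 6, k, n, p}
Event 4 (add a): added. Set: {0, 15, 17, 6, a, k, n, p}
Event 5 (remove l): not present, no change. Set: {0, 15, 17, 6, a, k, n, p}
Event 6 (add 5): added. Set: {0, 15, 17, 5, 6, a, k, n, p}
Event 7 (remove 6): removed. Set: {0, 15, 17, 5, a, k, n, p}
Event 8 (add n): already present, no change. Set: {0, 15, 17, 5, a, k, n, p}

Final set: {0, 15, 17, 5, a, k, n, p} (size 8)
17 is in the final set.

Answer: yes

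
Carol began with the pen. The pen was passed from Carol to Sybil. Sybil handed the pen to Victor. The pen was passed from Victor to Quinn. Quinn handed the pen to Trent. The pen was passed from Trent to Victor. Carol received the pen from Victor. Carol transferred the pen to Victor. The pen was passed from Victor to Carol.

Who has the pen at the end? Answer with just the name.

Answer: Carol

Derivation:
Tracking the pen through each event:
Start: Carol has the pen.
After event 1: Sybil has the pen.
After event 2: Victor has the pen.
After event 3: Quinn has the pen.
After event 4: Trent has the pen.
After event 5: Victor has the pen.
After event 6: Carol has the pen.
After event 7: Victor has the pen.
After event 8: Carol has the pen.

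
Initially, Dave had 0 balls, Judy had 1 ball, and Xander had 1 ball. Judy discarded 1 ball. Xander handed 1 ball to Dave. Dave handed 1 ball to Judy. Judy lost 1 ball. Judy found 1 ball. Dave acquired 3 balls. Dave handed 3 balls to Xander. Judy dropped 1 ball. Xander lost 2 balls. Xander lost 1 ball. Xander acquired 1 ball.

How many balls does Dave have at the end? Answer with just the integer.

Answer: 0

Derivation:
Tracking counts step by step:
Start: Dave=0, Judy=1, Xander=1
Event 1 (Judy -1): Judy: 1 -> 0. State: Dave=0, Judy=0, Xander=1
Event 2 (Xander -> Dave, 1): Xander: 1 -> 0, Dave: 0 -> 1. State: Dave=1, Judy=0, Xander=0
Event 3 (Dave -> Judy, 1): Dave: 1 -> 0, Judy: 0 -> 1. State: Dave=0, Judy=1, Xander=0
Event 4 (Judy -1): Judy: 1 -> 0. State: Dave=0, Judy=0, Xander=0
Event 5 (Judy +1): Judy: 0 -> 1. State: Dave=0, Judy=1, Xander=0
Event 6 (Dave +3): Dave: 0 -> 3. State: Dave=3, Judy=1, Xander=0
Event 7 (Dave -> Xander, 3): Dave: 3 -> 0, Xander: 0 -> 3. State: Dave=0, Judy=1, Xander=3
Event 8 (Judy -1): Judy: 1 -> 0. State: Dave=0, Judy=0, Xander=3
Event 9 (Xander -2): Xander: 3 -> 1. State: Dave=0, Judy=0, Xander=1
Event 10 (Xander -1): Xander: 1 -> 0. State: Dave=0, Judy=0, Xander=0
Event 11 (Xander +1): Xander: 0 -> 1. State: Dave=0, Judy=0, Xander=1

Dave's final count: 0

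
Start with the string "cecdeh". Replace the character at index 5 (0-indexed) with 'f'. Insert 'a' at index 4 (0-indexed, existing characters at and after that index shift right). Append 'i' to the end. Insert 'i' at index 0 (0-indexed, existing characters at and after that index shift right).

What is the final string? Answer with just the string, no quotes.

Applying each edit step by step:
Start: "cecdeh"
Op 1 (replace idx 5: 'h' -> 'f'): "cecdeh" -> "cecdef"
Op 2 (insert 'a' at idx 4): "cecdef" -> "cecdaef"
Op 3 (append 'i'): "cecdaef" -> "cecdaefi"
Op 4 (insert 'i' at idx 0): "cecdaefi" -> "icecdaefi"

Answer: icecdaefi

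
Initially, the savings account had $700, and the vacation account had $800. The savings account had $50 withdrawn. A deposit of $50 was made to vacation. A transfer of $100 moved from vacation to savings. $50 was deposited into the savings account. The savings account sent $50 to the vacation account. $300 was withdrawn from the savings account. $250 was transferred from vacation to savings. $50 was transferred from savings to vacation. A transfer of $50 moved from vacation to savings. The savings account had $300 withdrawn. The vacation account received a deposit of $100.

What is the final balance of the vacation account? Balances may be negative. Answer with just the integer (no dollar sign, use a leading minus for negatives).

Tracking account balances step by step:
Start: savings=700, vacation=800
Event 1 (withdraw 50 from savings): savings: 700 - 50 = 650. Balances: savings=650, vacation=800
Event 2 (deposit 50 to vacation): vacation: 800 + 50 = 850. Balances: savings=650, vacation=850
Event 3 (transfer 100 vacation -> savings): vacation: 850 - 100 = 750, savings: 650 + 100 = 750. Balances: savings=750, vacation=750
Event 4 (deposit 50 to savings): savings: 750 + 50 = 800. Balances: savings=800, vacation=750
Event 5 (transfer 50 savings -> vacation): savings: 800 - 50 = 750, vacation: 750 + 50 = 800. Balances: savings=750, vacation=800
Event 6 (withdraw 300 from savings): savings: 750 - 300 = 450. Balances: savings=450, vacation=800
Event 7 (transfer 250 vacation -> savings): vacation: 800 - 250 = 550, savings: 450 + 250 = 700. Balances: savings=700, vacation=550
Event 8 (transfer 50 savings -> vacation): savings: 700 - 50 = 650, vacation: 550 + 50 = 600. Balances: savings=650, vacation=600
Event 9 (transfer 50 vacation -> savings): vacation: 600 - 50 = 550, savings: 650 + 50 = 700. Balances: savings=700, vacation=550
Event 10 (withdraw 300 from savings): savings: 700 - 300 = 400. Balances: savings=400, vacation=550
Event 11 (deposit 100 to vacation): vacation: 550 + 100 = 650. Balances: savings=400, vacation=650

Final balance of vacation: 650

Answer: 650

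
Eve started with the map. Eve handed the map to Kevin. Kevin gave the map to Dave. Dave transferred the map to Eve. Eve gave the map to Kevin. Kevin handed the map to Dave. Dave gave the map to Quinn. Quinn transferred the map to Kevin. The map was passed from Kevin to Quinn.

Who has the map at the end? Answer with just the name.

Tracking the map through each event:
Start: Eve has the map.
After event 1: Kevin has the map.
After event 2: Dave has the map.
After event 3: Eve has the map.
After event 4: Kevin has the map.
After event 5: Dave has the map.
After event 6: Quinn has the map.
After event 7: Kevin has the map.
After event 8: Quinn has the map.

Answer: Quinn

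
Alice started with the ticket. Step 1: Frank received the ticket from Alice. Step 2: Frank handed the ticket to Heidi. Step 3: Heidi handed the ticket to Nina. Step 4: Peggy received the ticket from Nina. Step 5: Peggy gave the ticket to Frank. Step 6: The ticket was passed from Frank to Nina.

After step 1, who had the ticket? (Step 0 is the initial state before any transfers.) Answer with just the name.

Tracking the ticket holder through step 1:
After step 0 (start): Alice
After step 1: Frank

At step 1, the holder is Frank.

Answer: Frank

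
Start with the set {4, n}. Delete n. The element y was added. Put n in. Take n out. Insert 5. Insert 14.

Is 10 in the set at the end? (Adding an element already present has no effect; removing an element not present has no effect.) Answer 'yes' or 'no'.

Answer: no

Derivation:
Tracking the set through each operation:
Start: {4, n}
Event 1 (remove n): removed. Set: {4}
Event 2 (add y): added. Set: {4, y}
Event 3 (add n): added. Set: {4, n, y}
Event 4 (remove n): removed. Set: {4, y}
Event 5 (add 5): added. Set: {4, 5, y}
Event 6 (add 14): added. Set: {14, 4, 5, y}

Final set: {14, 4, 5, y} (size 4)
10 is NOT in the final set.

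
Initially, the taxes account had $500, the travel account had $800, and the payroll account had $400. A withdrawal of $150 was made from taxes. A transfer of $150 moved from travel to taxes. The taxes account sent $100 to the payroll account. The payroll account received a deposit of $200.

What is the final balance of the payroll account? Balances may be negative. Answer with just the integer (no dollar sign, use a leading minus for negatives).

Tracking account balances step by step:
Start: taxes=500, travel=800, payroll=400
Event 1 (withdraw 150 from taxes): taxes: 500 - 150 = 350. Balances: taxes=350, travel=800, payroll=400
Event 2 (transfer 150 travel -> taxes): travel: 800 - 150 = 650, taxes: 350 + 150 = 500. Balances: taxes=500, travel=650, payroll=400
Event 3 (transfer 100 taxes -> payroll): taxes: 500 - 100 = 400, payroll: 400 + 100 = 500. Balances: taxes=400, travel=650, payroll=500
Event 4 (deposit 200 to payroll): payroll: 500 + 200 = 700. Balances: taxes=400, travel=650, payroll=700

Final balance of payroll: 700

Answer: 700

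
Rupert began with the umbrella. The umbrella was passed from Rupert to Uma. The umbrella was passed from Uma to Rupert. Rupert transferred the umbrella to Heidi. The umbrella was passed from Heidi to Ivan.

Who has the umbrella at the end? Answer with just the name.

Answer: Ivan

Derivation:
Tracking the umbrella through each event:
Start: Rupert has the umbrella.
After event 1: Uma has the umbrella.
After event 2: Rupert has the umbrella.
After event 3: Heidi has the umbrella.
After event 4: Ivan has the umbrella.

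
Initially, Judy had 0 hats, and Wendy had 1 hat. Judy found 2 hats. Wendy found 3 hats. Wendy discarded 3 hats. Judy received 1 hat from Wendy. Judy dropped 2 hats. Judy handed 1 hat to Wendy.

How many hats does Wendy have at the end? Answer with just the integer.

Answer: 1

Derivation:
Tracking counts step by step:
Start: Judy=0, Wendy=1
Event 1 (Judy +2): Judy: 0 -> 2. State: Judy=2, Wendy=1
Event 2 (Wendy +3): Wendy: 1 -> 4. State: Judy=2, Wendy=4
Event 3 (Wendy -3): Wendy: 4 -> 1. State: Judy=2, Wendy=1
Event 4 (Wendy -> Judy, 1): Wendy: 1 -> 0, Judy: 2 -> 3. State: Judy=3, Wendy=0
Event 5 (Judy -2): Judy: 3 -> 1. State: Judy=1, Wendy=0
Event 6 (Judy -> Wendy, 1): Judy: 1 -> 0, Wendy: 0 -> 1. State: Judy=0, Wendy=1

Wendy's final count: 1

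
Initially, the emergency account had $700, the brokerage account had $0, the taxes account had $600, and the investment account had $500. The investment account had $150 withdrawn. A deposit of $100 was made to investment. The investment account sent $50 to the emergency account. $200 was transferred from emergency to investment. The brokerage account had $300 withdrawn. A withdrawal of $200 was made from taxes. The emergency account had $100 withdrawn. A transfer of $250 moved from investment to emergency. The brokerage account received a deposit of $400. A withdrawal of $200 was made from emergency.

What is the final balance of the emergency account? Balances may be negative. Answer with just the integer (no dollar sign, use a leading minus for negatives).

Answer: 500

Derivation:
Tracking account balances step by step:
Start: emergency=700, brokerage=0, taxes=600, investment=500
Event 1 (withdraw 150 from investment): investment: 500 - 150 = 350. Balances: emergency=700, brokerage=0, taxes=600, investment=350
Event 2 (deposit 100 to investment): investment: 350 + 100 = 450. Balances: emergency=700, brokerage=0, taxes=600, investment=450
Event 3 (transfer 50 investment -> emergency): investment: 450 - 50 = 400, emergency: 700 + 50 = 750. Balances: emergency=750, brokerage=0, taxes=600, investment=400
Event 4 (transfer 200 emergency -> investment): emergency: 750 - 200 = 550, investment: 400 + 200 = 600. Balances: emergency=550, brokerage=0, taxes=600, investment=600
Event 5 (withdraw 300 from brokerage): brokerage: 0 - 300 = -300. Balances: emergency=550, brokerage=-300, taxes=600, investment=600
Event 6 (withdraw 200 from taxes): taxes: 600 - 200 = 400. Balances: emergency=550, brokerage=-300, taxes=400, investment=600
Event 7 (withdraw 100 from emergency): emergency: 550 - 100 = 450. Balances: emergency=450, brokerage=-300, taxes=400, investment=600
Event 8 (transfer 250 investment -> emergency): investment: 600 - 250 = 350, emergency: 450 + 250 = 700. Balances: emergency=700, brokerage=-300, taxes=400, investment=350
Event 9 (deposit 400 to brokerage): brokerage: -300 + 400 = 100. Balances: emergency=700, brokerage=100, taxes=400, investment=350
Event 10 (withdraw 200 from emergency): emergency: 700 - 200 = 500. Balances: emergency=500, brokerage=100, taxes=400, investment=350

Final balance of emergency: 500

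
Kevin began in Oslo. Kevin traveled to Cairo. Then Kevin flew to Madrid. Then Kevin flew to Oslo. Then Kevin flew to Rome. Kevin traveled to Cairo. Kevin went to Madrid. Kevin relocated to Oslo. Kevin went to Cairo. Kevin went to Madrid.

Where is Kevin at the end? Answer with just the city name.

Answer: Madrid

Derivation:
Tracking Kevin's location:
Start: Kevin is in Oslo.
After move 1: Oslo -> Cairo. Kevin is in Cairo.
After move 2: Cairo -> Madrid. Kevin is in Madrid.
After move 3: Madrid -> Oslo. Kevin is in Oslo.
After move 4: Oslo -> Rome. Kevin is in Rome.
After move 5: Rome -> Cairo. Kevin is in Cairo.
After move 6: Cairo -> Madrid. Kevin is in Madrid.
After move 7: Madrid -> Oslo. Kevin is in Oslo.
After move 8: Oslo -> Cairo. Kevin is in Cairo.
After move 9: Cairo -> Madrid. Kevin is in Madrid.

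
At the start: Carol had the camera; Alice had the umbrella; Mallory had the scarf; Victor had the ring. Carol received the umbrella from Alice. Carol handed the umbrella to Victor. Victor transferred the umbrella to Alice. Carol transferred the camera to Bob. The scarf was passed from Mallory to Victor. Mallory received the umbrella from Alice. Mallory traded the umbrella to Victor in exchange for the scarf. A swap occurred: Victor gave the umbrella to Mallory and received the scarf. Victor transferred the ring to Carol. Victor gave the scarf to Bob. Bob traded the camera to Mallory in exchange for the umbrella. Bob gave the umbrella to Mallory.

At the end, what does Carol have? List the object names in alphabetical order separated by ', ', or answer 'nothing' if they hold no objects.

Answer: ring

Derivation:
Tracking all object holders:
Start: camera:Carol, umbrella:Alice, scarf:Mallory, ring:Victor
Event 1 (give umbrella: Alice -> Carol). State: camera:Carol, umbrella:Carol, scarf:Mallory, ring:Victor
Event 2 (give umbrella: Carol -> Victor). State: camera:Carol, umbrella:Victor, scarf:Mallory, ring:Victor
Event 3 (give umbrella: Victor -> Alice). State: camera:Carol, umbrella:Alice, scarf:Mallory, ring:Victor
Event 4 (give camera: Carol -> Bob). State: camera:Bob, umbrella:Alice, scarf:Mallory, ring:Victor
Event 5 (give scarf: Mallory -> Victor). State: camera:Bob, umbrella:Alice, scarf:Victor, ring:Victor
Event 6 (give umbrella: Alice -> Mallory). State: camera:Bob, umbrella:Mallory, scarf:Victor, ring:Victor
Event 7 (swap umbrella<->scarf: now umbrella:Victor, scarf:Mallory). State: camera:Bob, umbrella:Victor, scarf:Mallory, ring:Victor
Event 8 (swap umbrella<->scarf: now umbrella:Mallory, scarf:Victor). State: camera:Bob, umbrella:Mallory, scarf:Victor, ring:Victor
Event 9 (give ring: Victor -> Carol). State: camera:Bob, umbrella:Mallory, scarf:Victor, ring:Carol
Event 10 (give scarf: Victor -> Bob). State: camera:Bob, umbrella:Mallory, scarf:Bob, ring:Carol
Event 11 (swap camera<->umbrella: now camera:Mallory, umbrella:Bob). State: camera:Mallory, umbrella:Bob, scarf:Bob, ring:Carol
Event 12 (give umbrella: Bob -> Mallory). State: camera:Mallory, umbrella:Mallory, scarf:Bob, ring:Carol

Final state: camera:Mallory, umbrella:Mallory, scarf:Bob, ring:Carol
Carol holds: ring.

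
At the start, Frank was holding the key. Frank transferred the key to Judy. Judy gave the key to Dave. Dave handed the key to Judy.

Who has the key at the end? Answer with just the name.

Tracking the key through each event:
Start: Frank has the key.
After event 1: Judy has the key.
After event 2: Dave has the key.
After event 3: Judy has the key.

Answer: Judy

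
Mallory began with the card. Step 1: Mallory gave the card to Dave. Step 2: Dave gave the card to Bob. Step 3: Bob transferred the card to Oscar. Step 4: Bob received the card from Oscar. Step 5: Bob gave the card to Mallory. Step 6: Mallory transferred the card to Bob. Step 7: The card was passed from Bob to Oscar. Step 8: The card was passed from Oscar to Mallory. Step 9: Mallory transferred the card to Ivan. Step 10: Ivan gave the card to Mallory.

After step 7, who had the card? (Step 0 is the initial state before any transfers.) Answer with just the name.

Answer: Oscar

Derivation:
Tracking the card holder through step 7:
After step 0 (start): Mallory
After step 1: Dave
After step 2: Bob
After step 3: Oscar
After step 4: Bob
After step 5: Mallory
After step 6: Bob
After step 7: Oscar

At step 7, the holder is Oscar.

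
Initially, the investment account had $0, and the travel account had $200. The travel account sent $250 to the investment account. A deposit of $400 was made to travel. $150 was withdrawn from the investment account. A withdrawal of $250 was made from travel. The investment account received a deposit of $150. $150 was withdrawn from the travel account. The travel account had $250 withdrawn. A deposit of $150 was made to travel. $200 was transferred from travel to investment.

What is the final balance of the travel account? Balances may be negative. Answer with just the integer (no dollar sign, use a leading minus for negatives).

Tracking account balances step by step:
Start: investment=0, travel=200
Event 1 (transfer 250 travel -> investment): travel: 200 - 250 = -50, investment: 0 + 250 = 250. Balances: investment=250, travel=-50
Event 2 (deposit 400 to travel): travel: -50 + 400 = 350. Balances: investment=250, travel=350
Event 3 (withdraw 150 from investment): investment: 250 - 150 = 100. Balances: investment=100, travel=350
Event 4 (withdraw 250 from travel): travel: 350 - 250 = 100. Balances: investment=100, travel=100
Event 5 (deposit 150 to investment): investment: 100 + 150 = 250. Balances: investment=250, travel=100
Event 6 (withdraw 150 from travel): travel: 100 - 150 = -50. Balances: investment=250, travel=-50
Event 7 (withdraw 250 from travel): travel: -50 - 250 = -300. Balances: investment=250, travel=-300
Event 8 (deposit 150 to travel): travel: -300 + 150 = -150. Balances: investment=250, travel=-150
Event 9 (transfer 200 travel -> investment): travel: -150 - 200 = -350, investment: 250 + 200 = 450. Balances: investment=450, travel=-350

Final balance of travel: -350

Answer: -350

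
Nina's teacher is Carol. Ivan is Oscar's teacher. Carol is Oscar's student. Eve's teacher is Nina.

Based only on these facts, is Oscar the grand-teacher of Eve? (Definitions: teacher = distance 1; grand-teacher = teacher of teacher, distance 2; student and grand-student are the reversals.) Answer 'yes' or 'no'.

Answer: no

Derivation:
Reconstructing the teacher chain from the given facts:
  Ivan -> Oscar -> Carol -> Nina -> Eve
(each arrow means 'teacher of the next')
Positions in the chain (0 = top):
  position of Ivan: 0
  position of Oscar: 1
  position of Carol: 2
  position of Nina: 3
  position of Eve: 4

Oscar is at position 1, Eve is at position 4; signed distance (j - i) = 3.
'grand-teacher' requires j - i = 2. Actual distance is 3, so the relation does NOT hold.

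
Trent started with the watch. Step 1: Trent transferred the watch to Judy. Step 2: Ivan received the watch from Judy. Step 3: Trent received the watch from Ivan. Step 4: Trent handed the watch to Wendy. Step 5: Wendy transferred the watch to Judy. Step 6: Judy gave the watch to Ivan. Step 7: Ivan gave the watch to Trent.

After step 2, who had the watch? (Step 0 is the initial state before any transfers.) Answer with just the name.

Tracking the watch holder through step 2:
After step 0 (start): Trent
After step 1: Judy
After step 2: Ivan

At step 2, the holder is Ivan.

Answer: Ivan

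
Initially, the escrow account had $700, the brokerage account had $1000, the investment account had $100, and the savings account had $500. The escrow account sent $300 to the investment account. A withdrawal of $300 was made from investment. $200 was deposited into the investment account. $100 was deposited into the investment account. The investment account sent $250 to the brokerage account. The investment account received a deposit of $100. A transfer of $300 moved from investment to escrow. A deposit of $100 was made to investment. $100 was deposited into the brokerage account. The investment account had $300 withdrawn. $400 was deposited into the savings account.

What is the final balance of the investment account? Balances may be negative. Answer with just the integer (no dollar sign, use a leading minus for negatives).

Answer: -250

Derivation:
Tracking account balances step by step:
Start: escrow=700, brokerage=1000, investment=100, savings=500
Event 1 (transfer 300 escrow -> investment): escrow: 700 - 300 = 400, investment: 100 + 300 = 400. Balances: escrow=400, brokerage=1000, investment=400, savings=500
Event 2 (withdraw 300 from investment): investment: 400 - 300 = 100. Balances: escrow=400, brokerage=1000, investment=100, savings=500
Event 3 (deposit 200 to investment): investment: 100 + 200 = 300. Balances: escrow=400, brokerage=1000, investment=300, savings=500
Event 4 (deposit 100 to investment): investment: 300 + 100 = 400. Balances: escrow=400, brokerage=1000, investment=400, savings=500
Event 5 (transfer 250 investment -> brokerage): investment: 400 - 250 = 150, brokerage: 1000 + 250 = 1250. Balances: escrow=400, brokerage=1250, investment=150, savings=500
Event 6 (deposit 100 to investment): investment: 150 + 100 = 250. Balances: escrow=400, brokerage=1250, investment=250, savings=500
Event 7 (transfer 300 investment -> escrow): investment: 250 - 300 = -50, escrow: 400 + 300 = 700. Balances: escrow=700, brokerage=1250, investment=-50, savings=500
Event 8 (deposit 100 to investment): investment: -50 + 100 = 50. Balances: escrow=700, brokerage=1250, investment=50, savings=500
Event 9 (deposit 100 to brokerage): brokerage: 1250 + 100 = 1350. Balances: escrow=700, brokerage=1350, investment=50, savings=500
Event 10 (withdraw 300 from investment): investment: 50 - 300 = -250. Balances: escrow=700, brokerage=1350, investment=-250, savings=500
Event 11 (deposit 400 to savings): savings: 500 + 400 = 900. Balances: escrow=700, brokerage=1350, investment=-250, savings=900

Final balance of investment: -250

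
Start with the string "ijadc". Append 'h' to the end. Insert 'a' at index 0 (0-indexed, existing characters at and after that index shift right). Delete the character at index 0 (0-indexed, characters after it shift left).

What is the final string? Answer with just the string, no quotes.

Applying each edit step by step:
Start: "ijadc"
Op 1 (append 'h'): "ijadc" -> "ijadch"
Op 2 (insert 'a' at idx 0): "ijadch" -> "aijadch"
Op 3 (delete idx 0 = 'a'): "aijadch" -> "ijadch"

Answer: ijadch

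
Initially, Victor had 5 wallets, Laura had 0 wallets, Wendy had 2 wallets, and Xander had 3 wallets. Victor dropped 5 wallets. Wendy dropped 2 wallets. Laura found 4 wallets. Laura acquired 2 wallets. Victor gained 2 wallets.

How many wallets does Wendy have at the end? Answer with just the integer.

Answer: 0

Derivation:
Tracking counts step by step:
Start: Victor=5, Laura=0, Wendy=2, Xander=3
Event 1 (Victor -5): Victor: 5 -> 0. State: Victor=0, Laura=0, Wendy=2, Xander=3
Event 2 (Wendy -2): Wendy: 2 -> 0. State: Victor=0, Laura=0, Wendy=0, Xander=3
Event 3 (Laura +4): Laura: 0 -> 4. State: Victor=0, Laura=4, Wendy=0, Xander=3
Event 4 (Laura +2): Laura: 4 -> 6. State: Victor=0, Laura=6, Wendy=0, Xander=3
Event 5 (Victor +2): Victor: 0 -> 2. State: Victor=2, Laura=6, Wendy=0, Xander=3

Wendy's final count: 0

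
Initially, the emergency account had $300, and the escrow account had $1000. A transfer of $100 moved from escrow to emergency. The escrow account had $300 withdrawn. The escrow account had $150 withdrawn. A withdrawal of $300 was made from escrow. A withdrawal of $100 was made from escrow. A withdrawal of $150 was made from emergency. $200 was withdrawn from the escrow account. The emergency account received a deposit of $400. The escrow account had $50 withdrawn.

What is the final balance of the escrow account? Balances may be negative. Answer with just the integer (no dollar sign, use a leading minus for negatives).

Answer: -200

Derivation:
Tracking account balances step by step:
Start: emergency=300, escrow=1000
Event 1 (transfer 100 escrow -> emergency): escrow: 1000 - 100 = 900, emergency: 300 + 100 = 400. Balances: emergency=400, escrow=900
Event 2 (withdraw 300 from escrow): escrow: 900 - 300 = 600. Balances: emergency=400, escrow=600
Event 3 (withdraw 150 from escrow): escrow: 600 - 150 = 450. Balances: emergency=400, escrow=450
Event 4 (withdraw 300 from escrow): escrow: 450 - 300 = 150. Balances: emergency=400, escrow=150
Event 5 (withdraw 100 from escrow): escrow: 150 - 100 = 50. Balances: emergency=400, escrow=50
Event 6 (withdraw 150 from emergency): emergency: 400 - 150 = 250. Balances: emergency=250, escrow=50
Event 7 (withdraw 200 from escrow): escrow: 50 - 200 = -150. Balances: emergency=250, escrow=-150
Event 8 (deposit 400 to emergency): emergency: 250 + 400 = 650. Balances: emergency=650, escrow=-150
Event 9 (withdraw 50 from escrow): escrow: -150 - 50 = -200. Balances: emergency=650, escrow=-200

Final balance of escrow: -200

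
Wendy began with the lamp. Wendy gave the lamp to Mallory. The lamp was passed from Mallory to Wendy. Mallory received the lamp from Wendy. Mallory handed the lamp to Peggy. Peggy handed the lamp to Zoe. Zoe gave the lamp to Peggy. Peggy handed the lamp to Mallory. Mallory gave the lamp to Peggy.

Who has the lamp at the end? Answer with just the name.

Tracking the lamp through each event:
Start: Wendy has the lamp.
After event 1: Mallory has the lamp.
After event 2: Wendy has the lamp.
After event 3: Mallory has the lamp.
After event 4: Peggy has the lamp.
After event 5: Zoe has the lamp.
After event 6: Peggy has the lamp.
After event 7: Mallory has the lamp.
After event 8: Peggy has the lamp.

Answer: Peggy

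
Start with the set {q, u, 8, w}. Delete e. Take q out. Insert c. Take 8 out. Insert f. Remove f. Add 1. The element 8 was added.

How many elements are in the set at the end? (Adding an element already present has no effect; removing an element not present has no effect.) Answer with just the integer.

Answer: 5

Derivation:
Tracking the set through each operation:
Start: {8, q, u, w}
Event 1 (remove e): not present, no change. Set: {8, q, u, w}
Event 2 (remove q): removed. Set: {8, u, w}
Event 3 (add c): added. Set: {8, c, u, w}
Event 4 (remove 8): removed. Set: {c, u, w}
Event 5 (add f): added. Set: {c, f, u, w}
Event 6 (remove f): removed. Set: {c, u, w}
Event 7 (add 1): added. Set: {1, c, u, w}
Event 8 (add 8): added. Set: {1, 8, c, u, w}

Final set: {1, 8, c, u, w} (size 5)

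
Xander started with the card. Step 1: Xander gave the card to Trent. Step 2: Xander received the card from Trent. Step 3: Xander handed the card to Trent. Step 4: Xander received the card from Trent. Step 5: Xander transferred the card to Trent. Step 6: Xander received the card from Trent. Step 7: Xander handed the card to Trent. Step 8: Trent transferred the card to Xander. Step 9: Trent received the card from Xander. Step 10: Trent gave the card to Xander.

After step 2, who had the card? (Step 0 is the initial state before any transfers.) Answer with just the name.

Answer: Xander

Derivation:
Tracking the card holder through step 2:
After step 0 (start): Xander
After step 1: Trent
After step 2: Xander

At step 2, the holder is Xander.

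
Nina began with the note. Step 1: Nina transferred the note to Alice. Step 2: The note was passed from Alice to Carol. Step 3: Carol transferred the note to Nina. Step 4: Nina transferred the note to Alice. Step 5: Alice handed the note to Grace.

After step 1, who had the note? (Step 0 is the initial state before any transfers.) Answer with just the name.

Answer: Alice

Derivation:
Tracking the note holder through step 1:
After step 0 (start): Nina
After step 1: Alice

At step 1, the holder is Alice.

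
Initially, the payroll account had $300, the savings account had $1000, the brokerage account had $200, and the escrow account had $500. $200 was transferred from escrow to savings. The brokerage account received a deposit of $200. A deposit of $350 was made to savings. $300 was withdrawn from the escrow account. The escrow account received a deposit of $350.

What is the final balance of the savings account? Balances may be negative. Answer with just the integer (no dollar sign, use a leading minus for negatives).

Tracking account balances step by step:
Start: payroll=300, savings=1000, brokerage=200, escrow=500
Event 1 (transfer 200 escrow -> savings): escrow: 500 - 200 = 300, savings: 1000 + 200 = 1200. Balances: payroll=300, savings=1200, brokerage=200, escrow=300
Event 2 (deposit 200 to brokerage): brokerage: 200 + 200 = 400. Balances: payroll=300, savings=1200, brokerage=400, escrow=300
Event 3 (deposit 350 to savings): savings: 1200 + 350 = 1550. Balances: payroll=300, savings=1550, brokerage=400, escrow=300
Event 4 (withdraw 300 from escrow): escrow: 300 - 300 = 0. Balances: payroll=300, savings=1550, brokerage=400, escrow=0
Event 5 (deposit 350 to escrow): escrow: 0 + 350 = 350. Balances: payroll=300, savings=1550, brokerage=400, escrow=350

Final balance of savings: 1550

Answer: 1550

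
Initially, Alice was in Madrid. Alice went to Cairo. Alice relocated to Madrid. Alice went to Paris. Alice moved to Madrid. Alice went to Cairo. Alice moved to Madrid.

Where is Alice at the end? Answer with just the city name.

Tracking Alice's location:
Start: Alice is in Madrid.
After move 1: Madrid -> Cairo. Alice is in Cairo.
After move 2: Cairo -> Madrid. Alice is in Madrid.
After move 3: Madrid -> Paris. Alice is in Paris.
After move 4: Paris -> Madrid. Alice is in Madrid.
After move 5: Madrid -> Cairo. Alice is in Cairo.
After move 6: Cairo -> Madrid. Alice is in Madrid.

Answer: Madrid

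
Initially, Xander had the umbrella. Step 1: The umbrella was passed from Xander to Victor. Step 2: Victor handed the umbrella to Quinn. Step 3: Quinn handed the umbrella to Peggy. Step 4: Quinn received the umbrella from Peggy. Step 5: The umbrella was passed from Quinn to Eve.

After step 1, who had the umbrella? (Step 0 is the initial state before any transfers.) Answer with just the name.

Answer: Victor

Derivation:
Tracking the umbrella holder through step 1:
After step 0 (start): Xander
After step 1: Victor

At step 1, the holder is Victor.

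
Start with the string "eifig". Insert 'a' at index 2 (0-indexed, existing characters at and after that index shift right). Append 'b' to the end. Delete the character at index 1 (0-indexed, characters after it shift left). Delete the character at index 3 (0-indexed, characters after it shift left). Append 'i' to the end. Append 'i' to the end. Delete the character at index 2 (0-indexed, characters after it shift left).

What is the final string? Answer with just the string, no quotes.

Answer: eagbii

Derivation:
Applying each edit step by step:
Start: "eifig"
Op 1 (insert 'a' at idx 2): "eifig" -> "eiafig"
Op 2 (append 'b'): "eiafig" -> "eiafigb"
Op 3 (delete idx 1 = 'i'): "eiafigb" -> "eafigb"
Op 4 (delete idx 3 = 'i'): "eafigb" -> "eafgb"
Op 5 (append 'i'): "eafgb" -> "eafgbi"
Op 6 (append 'i'): "eafgbi" -> "eafgbii"
Op 7 (delete idx 2 = 'f'): "eafgbii" -> "eagbii"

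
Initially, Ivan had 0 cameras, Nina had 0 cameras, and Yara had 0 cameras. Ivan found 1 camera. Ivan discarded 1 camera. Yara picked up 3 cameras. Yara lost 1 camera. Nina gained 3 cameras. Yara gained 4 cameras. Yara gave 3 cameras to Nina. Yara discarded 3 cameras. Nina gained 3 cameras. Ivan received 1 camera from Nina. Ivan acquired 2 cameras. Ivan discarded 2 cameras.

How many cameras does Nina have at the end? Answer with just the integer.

Tracking counts step by step:
Start: Ivan=0, Nina=0, Yara=0
Event 1 (Ivan +1): Ivan: 0 -> 1. State: Ivan=1, Nina=0, Yara=0
Event 2 (Ivan -1): Ivan: 1 -> 0. State: Ivan=0, Nina=0, Yara=0
Event 3 (Yara +3): Yara: 0 -> 3. State: Ivan=0, Nina=0, Yara=3
Event 4 (Yara -1): Yara: 3 -> 2. State: Ivan=0, Nina=0, Yara=2
Event 5 (Nina +3): Nina: 0 -> 3. State: Ivan=0, Nina=3, Yara=2
Event 6 (Yara +4): Yara: 2 -> 6. State: Ivan=0, Nina=3, Yara=6
Event 7 (Yara -> Nina, 3): Yara: 6 -> 3, Nina: 3 -> 6. State: Ivan=0, Nina=6, Yara=3
Event 8 (Yara -3): Yara: 3 -> 0. State: Ivan=0, Nina=6, Yara=0
Event 9 (Nina +3): Nina: 6 -> 9. State: Ivan=0, Nina=9, Yara=0
Event 10 (Nina -> Ivan, 1): Nina: 9 -> 8, Ivan: 0 -> 1. State: Ivan=1, Nina=8, Yara=0
Event 11 (Ivan +2): Ivan: 1 -> 3. State: Ivan=3, Nina=8, Yara=0
Event 12 (Ivan -2): Ivan: 3 -> 1. State: Ivan=1, Nina=8, Yara=0

Nina's final count: 8

Answer: 8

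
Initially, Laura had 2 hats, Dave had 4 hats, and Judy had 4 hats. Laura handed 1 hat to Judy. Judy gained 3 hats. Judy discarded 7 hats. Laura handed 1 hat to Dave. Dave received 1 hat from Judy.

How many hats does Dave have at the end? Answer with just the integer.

Tracking counts step by step:
Start: Laura=2, Dave=4, Judy=4
Event 1 (Laura -> Judy, 1): Laura: 2 -> 1, Judy: 4 -> 5. State: Laura=1, Dave=4, Judy=5
Event 2 (Judy +3): Judy: 5 -> 8. State: Laura=1, Dave=4, Judy=8
Event 3 (Judy -7): Judy: 8 -> 1. State: Laura=1, Dave=4, Judy=1
Event 4 (Laura -> Dave, 1): Laura: 1 -> 0, Dave: 4 -> 5. State: Laura=0, Dave=5, Judy=1
Event 5 (Judy -> Dave, 1): Judy: 1 -> 0, Dave: 5 -> 6. State: Laura=0, Dave=6, Judy=0

Dave's final count: 6

Answer: 6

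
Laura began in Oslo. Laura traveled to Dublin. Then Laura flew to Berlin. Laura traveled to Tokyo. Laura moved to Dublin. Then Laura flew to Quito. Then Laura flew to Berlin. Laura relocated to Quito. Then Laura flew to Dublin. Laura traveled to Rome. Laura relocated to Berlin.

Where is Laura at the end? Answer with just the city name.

Tracking Laura's location:
Start: Laura is in Oslo.
After move 1: Oslo -> Dublin. Laura is in Dublin.
After move 2: Dublin -> Berlin. Laura is in Berlin.
After move 3: Berlin -> Tokyo. Laura is in Tokyo.
After move 4: Tokyo -> Dublin. Laura is in Dublin.
After move 5: Dublin -> Quito. Laura is in Quito.
After move 6: Quito -> Berlin. Laura is in Berlin.
After move 7: Berlin -> Quito. Laura is in Quito.
After move 8: Quito -> Dublin. Laura is in Dublin.
After move 9: Dublin -> Rome. Laura is in Rome.
After move 10: Rome -> Berlin. Laura is in Berlin.

Answer: Berlin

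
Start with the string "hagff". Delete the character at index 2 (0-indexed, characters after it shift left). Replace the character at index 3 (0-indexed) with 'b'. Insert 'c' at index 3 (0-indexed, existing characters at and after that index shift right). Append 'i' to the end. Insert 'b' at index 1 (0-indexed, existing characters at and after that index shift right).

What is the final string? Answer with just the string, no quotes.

Applying each edit step by step:
Start: "hagff"
Op 1 (delete idx 2 = 'g'): "hagff" -> "haff"
Op 2 (replace idx 3: 'f' -> 'b'): "haff" -> "hafb"
Op 3 (insert 'c' at idx 3): "hafb" -> "hafcb"
Op 4 (append 'i'): "hafcb" -> "hafcbi"
Op 5 (insert 'b' at idx 1): "hafcbi" -> "hbafcbi"

Answer: hbafcbi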